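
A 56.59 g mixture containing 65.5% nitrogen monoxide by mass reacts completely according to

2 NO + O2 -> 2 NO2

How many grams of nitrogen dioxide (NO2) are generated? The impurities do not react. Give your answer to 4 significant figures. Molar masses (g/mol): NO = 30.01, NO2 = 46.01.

Mass of pure NO = 56.59 g × 0.655 = 37.066 g.
n(NO) = 37.066 g / 30.01 g/mol = 1.2351 mol.
From the equation the NO:NO2 mole ratio is 2:2, so n(NO2) = 1.2351 × 2/2 = 1.2351 mol.
Mass of NO2 = 1.2351 mol × 46.01 g/mol = 56.829 g.

56.83 g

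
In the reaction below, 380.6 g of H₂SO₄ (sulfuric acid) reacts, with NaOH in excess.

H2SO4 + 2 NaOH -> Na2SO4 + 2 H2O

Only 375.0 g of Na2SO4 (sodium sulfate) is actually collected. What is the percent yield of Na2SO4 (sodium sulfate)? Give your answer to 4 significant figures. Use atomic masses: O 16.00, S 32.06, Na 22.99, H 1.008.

M(H2SO4) = 2(1.008) + 32.06 + 4(16.00) = 98.076 g/mol.
M(Na2SO4) = 2(22.99) + 32.06 + 4(16.00) = 142.04 g/mol.
n(H2SO4) = 380.60 g / 98.076 g/mol = 3.8807 mol.
From the equation the H2SO4:Na2SO4 mole ratio is 1:1, so n(Na2SO4) = 3.8807 × 1/1 = 3.8807 mol.
Mass of Na2SO4 = 3.8807 mol × 142.04 g/mol = 551.21 g.
This is the theoretical yield. Percent yield = 375.0 g / 551.21 g × 100% = 68.032%.

68.03 %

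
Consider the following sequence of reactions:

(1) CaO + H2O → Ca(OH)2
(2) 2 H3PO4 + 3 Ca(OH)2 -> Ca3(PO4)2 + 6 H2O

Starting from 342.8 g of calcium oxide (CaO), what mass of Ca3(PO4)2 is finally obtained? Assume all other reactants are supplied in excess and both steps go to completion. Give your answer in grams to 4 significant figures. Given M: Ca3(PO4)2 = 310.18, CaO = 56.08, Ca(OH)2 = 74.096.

n(CaO) = 342.80 / 56.08 = 6.1127 mol.
Step 1 gives a 1:1 ratio of CaO to Ca(OH)2, so n(Ca(OH)2) = 6.1127 mol.
In step 2 the Ca(OH)2:Ca3(PO4)2 ratio is 3:1, so n(Ca3(PO4)2) = 2.0376 mol.
Mass of Ca3(PO4)2 = 2.0376 × 310.18 = 632.01 g.

632.0 g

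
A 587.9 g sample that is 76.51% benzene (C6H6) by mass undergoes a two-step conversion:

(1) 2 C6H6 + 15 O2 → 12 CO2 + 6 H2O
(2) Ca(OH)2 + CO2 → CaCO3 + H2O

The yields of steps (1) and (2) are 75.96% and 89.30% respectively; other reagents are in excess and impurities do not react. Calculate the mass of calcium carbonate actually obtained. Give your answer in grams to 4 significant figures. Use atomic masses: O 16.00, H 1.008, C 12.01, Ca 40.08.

Pure C6H6 = 587.9 × 0.7651 = 449.80 g.
M(C6H6) = 6(12.01) + 6(1.008) = 78.108 g/mol.
M(CaCO3) = 40.08 + 12.01 + 3(16.00) = 100.09 g/mol.
n(C6H6) = 449.80 / 78.108 = 5.7587 mol.
Step 1 (C6H6:CO2 = 2:12): theoretical n(CO2) = 34.552 mol; at 75.96% yield, n(CO2) = 26.246 mol.
Step 2 (CO2:CaCO3 = 1:1): theoretical n(CaCO3) = 26.246 mol, so theoretical mass = 26.246 × 100.09 = 2627.0 g.
At 89.30% yield, actual mass of CaCO3 = 2627.0 × 0.8930 = 2345.9 g.

2346 g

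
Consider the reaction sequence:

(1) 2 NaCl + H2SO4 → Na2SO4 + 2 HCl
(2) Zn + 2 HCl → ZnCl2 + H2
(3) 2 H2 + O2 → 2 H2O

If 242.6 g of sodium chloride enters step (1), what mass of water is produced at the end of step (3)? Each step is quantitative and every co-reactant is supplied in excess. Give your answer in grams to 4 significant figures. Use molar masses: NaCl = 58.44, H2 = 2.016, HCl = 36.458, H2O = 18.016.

37.39 g

n(NaCl) = 242.6 / 58.44 = 4.1513 mol.
Reaction (1): NaCl→HCl ratio 2:2 ⇒ n(HCl) = 4.1513 mol.
Reaction (2): HCl→H2 ratio 2:1 ⇒ n(H2) = 2.0756 mol.
Reaction (3): H2→H2O ratio 2:2 ⇒ n(H2O) = 2.0756 mol.
Mass of H2O = 2.0756 × 18.016 = 37.395 g.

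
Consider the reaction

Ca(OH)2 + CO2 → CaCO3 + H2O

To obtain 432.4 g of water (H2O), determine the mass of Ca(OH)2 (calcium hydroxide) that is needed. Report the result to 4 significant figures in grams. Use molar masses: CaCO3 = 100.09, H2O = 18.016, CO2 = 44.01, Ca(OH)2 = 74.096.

n(H2O) = 432.40 g / 18.016 g/mol = 24.001 mol.
From the equation the H2O:Ca(OH)2 mole ratio is 1:1, so n(Ca(OH)2) = 24.001 × 1/1 = 24.001 mol.
Mass of Ca(OH)2 = 24.001 mol × 74.096 g/mol = 1778.4 g.

1778 g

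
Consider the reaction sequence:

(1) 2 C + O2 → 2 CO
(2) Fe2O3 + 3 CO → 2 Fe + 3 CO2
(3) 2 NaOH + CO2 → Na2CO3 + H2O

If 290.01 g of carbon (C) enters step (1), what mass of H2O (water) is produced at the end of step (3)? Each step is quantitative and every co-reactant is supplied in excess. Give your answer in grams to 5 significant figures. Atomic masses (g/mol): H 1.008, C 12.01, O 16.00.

435.04 g

M(C) = 12.01 g/mol.
M(H2O) = 2(1.008) + 16.00 = 18.016 g/mol.
n(C) = 290.01 / 12.01 = 24.1474 mol.
Reaction (1): C→CO ratio 2:2 ⇒ n(CO) = 24.1474 mol.
Reaction (2): CO→CO2 ratio 3:3 ⇒ n(CO2) = 24.1474 mol.
Reaction (3): CO2→H2O ratio 1:1 ⇒ n(H2O) = 24.1474 mol.
Mass of H2O = 24.1474 × 18.016 = 435.039 g.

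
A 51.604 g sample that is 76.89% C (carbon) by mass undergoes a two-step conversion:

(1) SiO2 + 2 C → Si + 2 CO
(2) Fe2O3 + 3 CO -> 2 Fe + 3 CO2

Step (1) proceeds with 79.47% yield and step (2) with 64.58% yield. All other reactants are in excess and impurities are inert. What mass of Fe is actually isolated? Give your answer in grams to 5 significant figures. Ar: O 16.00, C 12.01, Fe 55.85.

63.131 g

Pure C = 51.604 × 0.7689 = 39.6783 g.
M(C) = 12.01 g/mol.
M(Fe) = 55.85 g/mol.
n(C) = 39.6783 / 12.01 = 3.30377 mol.
Step 1 (C:CO = 2:2): theoretical n(CO) = 3.30377 mol; at 79.47% yield, n(CO) = 2.62551 mol.
Step 2 (CO:Fe = 3:2): theoretical n(Fe) = 1.75034 mol, so theoretical mass = 1.75034 × 55.85 = 97.7564 g.
At 64.58% yield, actual mass of Fe = 97.7564 × 0.6458 = 63.1311 g.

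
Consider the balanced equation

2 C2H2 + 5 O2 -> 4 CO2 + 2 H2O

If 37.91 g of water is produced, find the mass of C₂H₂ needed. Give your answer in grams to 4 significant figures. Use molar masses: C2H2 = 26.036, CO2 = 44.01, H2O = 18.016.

54.79 g

n(H2O) = 37.910 g / 18.016 g/mol = 2.1042 mol.
From the equation the H2O:C2H2 mole ratio is 2:2, so n(C2H2) = 2.1042 × 2/2 = 2.1042 mol.
Mass of C2H2 = 2.1042 mol × 26.036 g/mol = 54.786 g.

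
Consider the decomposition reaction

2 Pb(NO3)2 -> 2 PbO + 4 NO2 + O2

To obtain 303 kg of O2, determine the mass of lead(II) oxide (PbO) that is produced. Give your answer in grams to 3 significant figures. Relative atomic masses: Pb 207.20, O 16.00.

4230000 g

M(O2) = 2(16.00) = 32.00 g/mol.
M(PbO) = 207.20 + 16.00 = 223.20 g/mol.
Convert: 303 kg = 303000 g.
n(O2) = 303000 g / 32.00 g/mol = 9469 mol.
From the equation the O2:PbO mole ratio is 1:2, so n(PbO) = 9469 × 2/1 = 18940 mol.
Mass of PbO = 18940 mol × 223.20 g/mol = 4.227 × 10^6 g.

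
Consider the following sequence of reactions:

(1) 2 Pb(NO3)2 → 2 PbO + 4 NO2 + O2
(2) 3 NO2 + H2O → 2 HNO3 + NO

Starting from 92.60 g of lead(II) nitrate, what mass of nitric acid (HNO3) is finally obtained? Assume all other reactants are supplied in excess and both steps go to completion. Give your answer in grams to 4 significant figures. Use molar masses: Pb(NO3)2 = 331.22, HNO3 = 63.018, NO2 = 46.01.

n(Pb(NO3)2) = 92.600 / 331.22 = 0.27957 mol.
Step 1 gives a 2:4 ratio of Pb(NO3)2 to NO2, so n(NO2) = 0.55914 mol.
In step 2 the NO2:HNO3 ratio is 3:2, so n(HNO3) = 0.37276 mol.
Mass of HNO3 = 0.37276 × 63.018 = 23.491 g.

23.49 g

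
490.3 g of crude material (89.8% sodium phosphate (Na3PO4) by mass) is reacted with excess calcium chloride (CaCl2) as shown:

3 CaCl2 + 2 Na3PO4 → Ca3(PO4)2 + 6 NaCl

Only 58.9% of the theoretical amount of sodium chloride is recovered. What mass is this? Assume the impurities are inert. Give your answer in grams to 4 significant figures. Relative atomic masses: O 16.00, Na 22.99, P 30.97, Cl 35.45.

Pure Na3PO4 available = 490.3 g × 0.898 = 440.29 g.
M(Na3PO4) = 3(22.99) + 30.97 + 4(16.00) = 163.94 g/mol.
M(NaCl) = 22.99 + 35.45 = 58.44 g/mol.
n(Na3PO4) = 440.29 g / 163.94 g/mol = 2.6857 mol.
From the equation the Na3PO4:NaCl mole ratio is 2:6, so n(NaCl) = 2.6857 × 6/2 = 8.0570 mol.
Mass of NaCl = 8.0570 mol × 58.44 g/mol = 470.85 g.
Actual mass collected = 470.85 g × 0.589 = 277.33 g.

277.3 g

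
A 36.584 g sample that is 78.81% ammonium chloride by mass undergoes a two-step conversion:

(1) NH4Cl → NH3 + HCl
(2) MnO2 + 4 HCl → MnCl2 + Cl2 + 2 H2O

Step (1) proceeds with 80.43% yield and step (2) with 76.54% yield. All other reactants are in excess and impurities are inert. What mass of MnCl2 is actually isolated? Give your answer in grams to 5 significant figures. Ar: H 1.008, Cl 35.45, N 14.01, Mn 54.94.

10.439 g

Pure NH4Cl = 36.584 × 0.7881 = 28.8319 g.
M(NH4Cl) = 14.01 + 4(1.008) + 35.45 = 53.492 g/mol.
M(MnCl2) = 54.94 + 2(35.45) = 125.84 g/mol.
n(NH4Cl) = 28.8319 / 53.492 = 0.538994 mol.
Step 1 (NH4Cl:HCl = 1:1): theoretical n(HCl) = 0.538994 mol; at 80.43% yield, n(HCl) = 0.433513 mol.
Step 2 (HCl:MnCl2 = 4:1): theoretical n(MnCl2) = 0.108378 mol, so theoretical mass = 0.108378 × 125.84 = 13.6383 g.
At 76.54% yield, actual mass of MnCl2 = 13.6383 × 0.7654 = 10.4388 g.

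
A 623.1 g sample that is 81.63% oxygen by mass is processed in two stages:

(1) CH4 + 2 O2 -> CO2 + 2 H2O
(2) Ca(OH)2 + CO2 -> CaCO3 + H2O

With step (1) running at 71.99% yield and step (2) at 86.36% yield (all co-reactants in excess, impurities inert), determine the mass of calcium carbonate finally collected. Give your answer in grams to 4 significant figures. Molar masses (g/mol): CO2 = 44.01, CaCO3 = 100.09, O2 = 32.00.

Pure O2 = 623.1 × 0.8163 = 508.64 g.
n(O2) = 508.64 / 32.00 = 15.895 mol.
Step 1 (O2:CO2 = 2:1): theoretical n(CO2) = 7.9474 mol; at 71.99% yield, n(CO2) = 5.7214 mol.
Step 2 (CO2:CaCO3 = 1:1): theoretical n(CaCO3) = 5.7214 mol, so theoretical mass = 5.7214 × 100.09 = 572.65 g.
At 86.36% yield, actual mass of CaCO3 = 572.65 × 0.8636 = 494.54 g.

494.5 g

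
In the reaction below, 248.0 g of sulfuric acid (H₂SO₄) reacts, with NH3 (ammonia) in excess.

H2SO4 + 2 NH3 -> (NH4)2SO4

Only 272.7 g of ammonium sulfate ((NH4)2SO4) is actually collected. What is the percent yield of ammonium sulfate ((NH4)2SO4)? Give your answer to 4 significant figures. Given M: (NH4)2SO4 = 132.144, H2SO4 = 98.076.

81.61 %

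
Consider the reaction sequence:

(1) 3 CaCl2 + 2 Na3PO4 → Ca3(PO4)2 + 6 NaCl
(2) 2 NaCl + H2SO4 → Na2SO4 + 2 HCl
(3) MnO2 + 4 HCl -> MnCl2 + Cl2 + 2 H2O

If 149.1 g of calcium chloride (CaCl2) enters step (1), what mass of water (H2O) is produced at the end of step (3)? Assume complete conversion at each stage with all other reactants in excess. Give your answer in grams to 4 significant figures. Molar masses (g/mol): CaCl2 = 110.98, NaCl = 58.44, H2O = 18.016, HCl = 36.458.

24.20 g

n(CaCl2) = 149.1 / 110.98 = 1.3435 mol.
Reaction (1): CaCl2→NaCl ratio 3:6 ⇒ n(NaCl) = 2.6870 mol.
Reaction (2): NaCl→HCl ratio 2:2 ⇒ n(HCl) = 2.6870 mol.
Reaction (3): HCl→H2O ratio 4:2 ⇒ n(H2O) = 1.3435 mol.
Mass of H2O = 1.3435 × 18.016 = 24.204 g.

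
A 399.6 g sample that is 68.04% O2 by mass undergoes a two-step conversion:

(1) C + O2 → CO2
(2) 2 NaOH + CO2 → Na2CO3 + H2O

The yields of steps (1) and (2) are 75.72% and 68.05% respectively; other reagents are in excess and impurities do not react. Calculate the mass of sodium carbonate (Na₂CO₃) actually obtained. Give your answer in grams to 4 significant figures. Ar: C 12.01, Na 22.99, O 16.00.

464.0 g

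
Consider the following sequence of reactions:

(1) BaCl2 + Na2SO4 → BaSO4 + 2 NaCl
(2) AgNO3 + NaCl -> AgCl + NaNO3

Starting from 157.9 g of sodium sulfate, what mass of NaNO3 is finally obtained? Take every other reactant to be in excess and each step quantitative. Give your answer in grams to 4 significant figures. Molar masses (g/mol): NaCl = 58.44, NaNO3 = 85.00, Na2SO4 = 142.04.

n(Na2SO4) = 157.90 / 142.04 = 1.1117 mol.
Step 1 gives a 1:2 ratio of Na2SO4 to NaCl, so n(NaCl) = 2.2233 mol.
In step 2 the NaCl:NaNO3 ratio is 1:1, so n(NaNO3) = 2.2233 mol.
Mass of NaNO3 = 2.2233 × 85.00 = 188.98 g.

189.0 g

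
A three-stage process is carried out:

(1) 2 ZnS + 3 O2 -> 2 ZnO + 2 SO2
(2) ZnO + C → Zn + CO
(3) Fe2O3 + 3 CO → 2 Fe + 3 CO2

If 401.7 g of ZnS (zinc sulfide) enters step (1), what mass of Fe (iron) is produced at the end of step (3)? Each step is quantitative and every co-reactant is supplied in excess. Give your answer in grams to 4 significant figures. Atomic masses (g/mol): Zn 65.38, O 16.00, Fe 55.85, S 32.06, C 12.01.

153.5 g

M(ZnS) = 65.38 + 32.06 = 97.44 g/mol.
M(Fe) = 55.85 g/mol.
n(ZnS) = 401.7 / 97.44 = 4.1225 mol.
Reaction (1): ZnS→ZnO ratio 2:2 ⇒ n(ZnO) = 4.1225 mol.
Reaction (2): ZnO→CO ratio 1:1 ⇒ n(CO) = 4.1225 mol.
Reaction (3): CO→Fe ratio 3:2 ⇒ n(Fe) = 2.7484 mol.
Mass of Fe = 2.7484 × 55.85 = 153.50 g.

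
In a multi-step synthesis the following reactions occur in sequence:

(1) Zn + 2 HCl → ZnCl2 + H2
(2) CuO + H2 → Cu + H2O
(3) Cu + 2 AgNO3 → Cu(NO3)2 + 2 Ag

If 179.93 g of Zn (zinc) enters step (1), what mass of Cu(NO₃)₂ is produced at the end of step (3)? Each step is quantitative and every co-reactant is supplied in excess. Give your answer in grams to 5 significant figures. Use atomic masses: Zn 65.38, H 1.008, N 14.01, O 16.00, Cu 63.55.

516.20 g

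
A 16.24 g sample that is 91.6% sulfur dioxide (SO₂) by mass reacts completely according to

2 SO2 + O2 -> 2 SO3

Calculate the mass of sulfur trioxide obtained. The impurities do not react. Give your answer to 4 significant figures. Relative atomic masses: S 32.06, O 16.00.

18.59 g

Mass of pure SO2 = 16.24 g × 0.916 = 14.876 g.
M(SO2) = 32.06 + 2(16.00) = 64.06 g/mol.
M(SO3) = 32.06 + 3(16.00) = 80.06 g/mol.
n(SO2) = 14.876 g / 64.06 g/mol = 0.23222 mol.
From the equation the SO2:SO3 mole ratio is 2:2, so n(SO3) = 0.23222 × 2/2 = 0.23222 mol.
Mass of SO3 = 0.23222 mol × 80.06 g/mol = 18.591 g.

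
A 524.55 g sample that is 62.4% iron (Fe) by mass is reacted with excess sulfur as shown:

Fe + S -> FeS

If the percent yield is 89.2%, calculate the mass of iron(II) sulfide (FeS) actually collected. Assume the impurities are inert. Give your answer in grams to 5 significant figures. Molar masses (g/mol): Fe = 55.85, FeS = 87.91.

Pure Fe available = 524.55 g × 0.624 = 327.319 g.
n(Fe) = 327.319 g / 55.85 g/mol = 5.86068 mol.
From the equation the Fe:FeS mole ratio is 1:1, so n(FeS) = 5.86068 × 1/1 = 5.86068 mol.
Mass of FeS = 5.86068 mol × 87.91 g/mol = 515.213 g.
Actual mass collected = 515.213 g × 0.892 = 459.570 g.

459.57 g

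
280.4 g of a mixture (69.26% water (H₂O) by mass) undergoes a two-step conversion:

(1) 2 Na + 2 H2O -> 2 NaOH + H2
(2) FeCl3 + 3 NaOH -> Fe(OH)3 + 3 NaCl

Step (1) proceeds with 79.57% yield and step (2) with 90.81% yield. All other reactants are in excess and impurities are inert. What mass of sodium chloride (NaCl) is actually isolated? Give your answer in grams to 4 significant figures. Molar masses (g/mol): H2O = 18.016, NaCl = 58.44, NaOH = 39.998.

Pure H2O = 280.4 × 0.6926 = 194.21 g.
n(H2O) = 194.21 / 18.016 = 10.780 mol.
Step 1 (H2O:NaOH = 2:2): theoretical n(NaOH) = 10.780 mol; at 79.57% yield, n(NaOH) = 8.5773 mol.
Step 2 (NaOH:NaCl = 3:3): theoretical n(NaCl) = 8.5773 mol, so theoretical mass = 8.5773 × 58.44 = 501.26 g.
At 90.81% yield, actual mass of NaCl = 501.26 × 0.9081 = 455.19 g.

455.2 g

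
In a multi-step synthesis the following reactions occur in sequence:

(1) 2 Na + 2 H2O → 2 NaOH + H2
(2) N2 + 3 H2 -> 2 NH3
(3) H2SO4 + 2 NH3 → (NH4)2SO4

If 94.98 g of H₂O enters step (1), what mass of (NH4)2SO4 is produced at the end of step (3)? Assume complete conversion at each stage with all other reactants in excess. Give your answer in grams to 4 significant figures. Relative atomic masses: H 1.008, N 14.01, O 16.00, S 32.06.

116.1 g

M(H2O) = 2(1.008) + 16.00 = 18.016 g/mol.
M((NH4)2SO4) = 2(14.01) + 8(1.008) + 32.06 + 4(16.00) = 132.144 g/mol.
n(H2O) = 94.98 / 18.016 = 5.2720 mol.
Reaction (1): H2O→H2 ratio 2:1 ⇒ n(H2) = 2.6360 mol.
Reaction (2): H2→NH3 ratio 3:2 ⇒ n(NH3) = 1.7573 mol.
Reaction (3): NH3→(NH4)2SO4 ratio 2:1 ⇒ n((NH4)2SO4) = 0.87866 mol.
Mass of (NH4)2SO4 = 0.87866 × 132.144 = 116.11 g.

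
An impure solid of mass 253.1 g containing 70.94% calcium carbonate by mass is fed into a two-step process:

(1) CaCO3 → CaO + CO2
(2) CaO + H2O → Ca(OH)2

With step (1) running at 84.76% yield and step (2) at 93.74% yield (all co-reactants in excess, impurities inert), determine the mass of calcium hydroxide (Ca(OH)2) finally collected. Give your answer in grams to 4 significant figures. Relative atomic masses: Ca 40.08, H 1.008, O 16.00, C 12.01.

105.6 g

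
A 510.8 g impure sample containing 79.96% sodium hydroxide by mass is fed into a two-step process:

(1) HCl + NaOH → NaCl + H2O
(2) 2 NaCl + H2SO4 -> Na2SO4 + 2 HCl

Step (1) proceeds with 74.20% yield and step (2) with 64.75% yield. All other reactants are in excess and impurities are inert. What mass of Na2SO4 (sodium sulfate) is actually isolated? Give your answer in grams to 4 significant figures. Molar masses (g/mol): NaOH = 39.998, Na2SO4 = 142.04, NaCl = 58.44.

348.4 g

Pure NaOH = 510.8 × 0.7996 = 408.44 g.
n(NaOH) = 408.44 / 39.998 = 10.211 mol.
Step 1 (NaOH:NaCl = 1:1): theoretical n(NaCl) = 10.211 mol; at 74.20% yield, n(NaCl) = 7.5769 mol.
Step 2 (NaCl:Na2SO4 = 2:1): theoretical n(Na2SO4) = 3.7884 mol, so theoretical mass = 3.7884 × 142.04 = 538.11 g.
At 64.75% yield, actual mass of Na2SO4 = 538.11 × 0.6475 = 348.43 g.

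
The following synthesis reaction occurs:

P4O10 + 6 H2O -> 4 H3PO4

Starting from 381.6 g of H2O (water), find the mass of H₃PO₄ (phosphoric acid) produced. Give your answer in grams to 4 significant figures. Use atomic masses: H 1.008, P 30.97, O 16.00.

1384 g

M(H2O) = 2(1.008) + 16.00 = 18.016 g/mol.
M(H3PO4) = 3(1.008) + 30.97 + 4(16.00) = 97.994 g/mol.
n(H2O) = 381.60 g / 18.016 g/mol = 21.181 mol.
From the equation the H2O:H3PO4 mole ratio is 6:4, so n(H3PO4) = 21.181 × 4/6 = 14.121 mol.
Mass of H3PO4 = 14.121 mol × 97.994 g/mol = 1383.8 g.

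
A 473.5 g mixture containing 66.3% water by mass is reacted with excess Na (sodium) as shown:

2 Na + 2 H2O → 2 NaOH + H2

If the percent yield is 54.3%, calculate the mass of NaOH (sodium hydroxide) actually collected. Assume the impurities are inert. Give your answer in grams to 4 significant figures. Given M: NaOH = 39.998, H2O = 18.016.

378.5 g

Pure H2O available = 473.5 g × 0.663 = 313.93 g.
n(H2O) = 313.93 g / 18.016 g/mol = 17.425 mol.
From the equation the H2O:NaOH mole ratio is 2:2, so n(NaOH) = 17.425 × 2/2 = 17.425 mol.
Mass of NaOH = 17.425 mol × 39.998 g/mol = 696.97 g.
Actual mass collected = 696.97 g × 0.543 = 378.45 g.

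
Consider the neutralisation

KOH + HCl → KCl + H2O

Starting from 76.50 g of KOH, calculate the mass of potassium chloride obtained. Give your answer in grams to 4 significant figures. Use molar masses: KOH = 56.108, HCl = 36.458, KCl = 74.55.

n(KOH) = 76.500 g / 56.108 g/mol = 1.3634 mol.
From the equation the KOH:KCl mole ratio is 1:1, so n(KCl) = 1.3634 × 1/1 = 1.3634 mol.
Mass of KCl = 1.3634 mol × 74.55 g/mol = 101.64 g.

101.6 g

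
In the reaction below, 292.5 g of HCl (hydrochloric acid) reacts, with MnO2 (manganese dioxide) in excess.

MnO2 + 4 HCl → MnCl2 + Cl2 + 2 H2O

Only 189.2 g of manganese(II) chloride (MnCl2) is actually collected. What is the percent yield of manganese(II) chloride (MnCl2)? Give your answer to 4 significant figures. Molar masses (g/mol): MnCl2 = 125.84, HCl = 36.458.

74.96 %

n(HCl) = 292.50 g / 36.458 g/mol = 8.0229 mol.
From the equation the HCl:MnCl2 mole ratio is 4:1, so n(MnCl2) = 8.0229 × 1/4 = 2.0057 mol.
Mass of MnCl2 = 2.0057 mol × 125.84 g/mol = 252.40 g.
This is the theoretical yield. Percent yield = 189.2 g / 252.40 g × 100% = 74.960%.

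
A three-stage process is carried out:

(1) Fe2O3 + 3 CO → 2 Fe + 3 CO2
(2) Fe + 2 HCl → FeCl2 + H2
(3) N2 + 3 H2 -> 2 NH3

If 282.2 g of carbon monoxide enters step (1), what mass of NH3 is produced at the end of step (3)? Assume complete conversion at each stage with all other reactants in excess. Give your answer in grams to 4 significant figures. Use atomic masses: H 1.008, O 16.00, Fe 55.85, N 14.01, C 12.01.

76.27 g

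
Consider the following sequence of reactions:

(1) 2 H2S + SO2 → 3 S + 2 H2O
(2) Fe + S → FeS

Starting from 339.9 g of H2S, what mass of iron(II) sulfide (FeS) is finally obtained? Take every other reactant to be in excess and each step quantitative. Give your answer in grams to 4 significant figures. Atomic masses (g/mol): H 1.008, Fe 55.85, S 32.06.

M(H2S) = 2(1.008) + 32.06 = 34.076 g/mol.
M(FeS) = 55.85 + 32.06 = 87.91 g/mol.
n(H2S) = 339.90 / 34.076 = 9.9748 mol.
Step 1 gives a 2:3 ratio of H2S to S, so n(S) = 14.962 mol.
In step 2 the S:FeS ratio is 1:1, so n(FeS) = 14.962 mol.
Mass of FeS = 14.962 × 87.91 = 1315.3 g.

1315 g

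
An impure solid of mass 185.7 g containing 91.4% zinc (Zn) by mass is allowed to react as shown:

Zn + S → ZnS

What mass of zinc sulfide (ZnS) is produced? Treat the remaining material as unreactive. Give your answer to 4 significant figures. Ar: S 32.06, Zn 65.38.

Mass of pure Zn = 185.7 g × 0.914 = 169.73 g.
M(Zn) = 65.38 g/mol.
M(ZnS) = 65.38 + 32.06 = 97.44 g/mol.
n(Zn) = 169.73 g / 65.38 g/mol = 2.5961 mol.
From the equation the Zn:ZnS mole ratio is 1:1, so n(ZnS) = 2.5961 × 1/1 = 2.5961 mol.
Mass of ZnS = 2.5961 mol × 97.44 g/mol = 252.96 g.

253.0 g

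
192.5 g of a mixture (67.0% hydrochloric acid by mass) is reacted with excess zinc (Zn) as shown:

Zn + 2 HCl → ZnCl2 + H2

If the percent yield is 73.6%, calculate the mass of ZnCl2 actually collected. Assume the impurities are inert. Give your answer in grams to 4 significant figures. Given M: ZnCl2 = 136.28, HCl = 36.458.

Pure HCl available = 192.5 g × 0.670 = 128.97 g.
n(HCl) = 128.97 g / 36.458 g/mol = 3.5376 mol.
From the equation the HCl:ZnCl2 mole ratio is 2:1, so n(ZnCl2) = 3.5376 × 1/2 = 1.7688 mol.
Mass of ZnCl2 = 1.7688 mol × 136.28 g/mol = 241.05 g.
Actual mass collected = 241.05 g × 0.736 = 177.42 g.

177.4 g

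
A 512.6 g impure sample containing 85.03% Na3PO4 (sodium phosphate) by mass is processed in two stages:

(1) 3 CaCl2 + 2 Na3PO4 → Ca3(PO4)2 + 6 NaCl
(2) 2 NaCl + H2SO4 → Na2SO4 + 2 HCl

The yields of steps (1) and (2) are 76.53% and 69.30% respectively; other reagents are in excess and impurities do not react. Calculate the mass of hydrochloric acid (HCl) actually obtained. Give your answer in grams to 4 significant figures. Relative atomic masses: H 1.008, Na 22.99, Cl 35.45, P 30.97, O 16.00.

154.2 g

Pure Na3PO4 = 512.6 × 0.8503 = 435.86 g.
M(Na3PO4) = 3(22.99) + 30.97 + 4(16.00) = 163.94 g/mol.
M(HCl) = 1.008 + 35.45 = 36.458 g/mol.
n(Na3PO4) = 435.86 / 163.94 = 2.6587 mol.
Step 1 (Na3PO4:NaCl = 2:6): theoretical n(NaCl) = 7.9760 mol; at 76.53% yield, n(NaCl) = 6.1041 mol.
Step 2 (NaCl:HCl = 2:2): theoretical n(HCl) = 6.1041 mol, so theoretical mass = 6.1041 × 36.458 = 222.54 g.
At 69.30% yield, actual mass of HCl = 222.54 × 0.6930 = 154.22 g.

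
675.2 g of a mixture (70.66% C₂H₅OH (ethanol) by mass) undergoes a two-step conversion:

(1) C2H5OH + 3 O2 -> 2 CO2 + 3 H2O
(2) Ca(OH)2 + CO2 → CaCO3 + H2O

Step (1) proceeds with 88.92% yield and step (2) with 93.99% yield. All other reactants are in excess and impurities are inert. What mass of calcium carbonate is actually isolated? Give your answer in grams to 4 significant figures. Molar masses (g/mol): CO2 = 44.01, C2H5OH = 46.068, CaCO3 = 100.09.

Pure C2H5OH = 675.2 × 0.7066 = 477.10 g.
n(C2H5OH) = 477.10 / 46.068 = 10.356 mol.
Step 1 (C2H5OH:CO2 = 1:2): theoretical n(CO2) = 20.713 mol; at 88.92% yield, n(CO2) = 18.418 mol.
Step 2 (CO2:CaCO3 = 1:1): theoretical n(CaCO3) = 18.418 mol, so theoretical mass = 18.418 × 100.09 = 1843.4 g.
At 93.99% yield, actual mass of CaCO3 = 1843.4 × 0.9399 = 1732.6 g.

1733 g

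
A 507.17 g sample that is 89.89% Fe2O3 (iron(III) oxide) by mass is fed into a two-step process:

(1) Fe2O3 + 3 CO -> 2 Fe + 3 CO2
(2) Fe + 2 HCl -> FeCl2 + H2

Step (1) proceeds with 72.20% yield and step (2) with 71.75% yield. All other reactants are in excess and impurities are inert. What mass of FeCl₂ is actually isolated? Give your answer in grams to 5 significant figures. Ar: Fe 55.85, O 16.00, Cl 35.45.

Pure Fe2O3 = 507.17 × 0.8989 = 455.895 g.
M(Fe2O3) = 2(55.85) + 3(16.00) = 159.70 g/mol.
M(FeCl2) = 55.85 + 2(35.45) = 126.75 g/mol.
n(Fe2O3) = 455.895 / 159.70 = 2.85470 mol.
Step 1 (Fe2O3:Fe = 1:2): theoretical n(Fe) = 5.70939 mol; at 72.20% yield, n(Fe) = 4.12218 mol.
Step 2 (Fe:FeCl2 = 1:1): theoretical n(FeCl2) = 4.12218 mol, so theoretical mass = 4.12218 × 126.75 = 522.487 g.
At 71.75% yield, actual mass of FeCl2 = 522.487 × 0.7175 = 374.884 g.

374.88 g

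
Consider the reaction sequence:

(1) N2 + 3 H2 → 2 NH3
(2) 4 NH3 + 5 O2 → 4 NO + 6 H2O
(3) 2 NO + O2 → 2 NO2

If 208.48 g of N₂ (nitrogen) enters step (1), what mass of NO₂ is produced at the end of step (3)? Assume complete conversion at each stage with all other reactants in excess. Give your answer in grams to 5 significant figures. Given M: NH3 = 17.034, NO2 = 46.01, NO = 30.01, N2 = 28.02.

n(N2) = 208.48 / 28.02 = 7.44040 mol.
Reaction (1): N2→NH3 ratio 1:2 ⇒ n(NH3) = 14.8808 mol.
Reaction (2): NH3→NO ratio 4:4 ⇒ n(NO) = 14.8808 mol.
Reaction (3): NO→NO2 ratio 2:2 ⇒ n(NO2) = 14.8808 mol.
Mass of NO2 = 14.8808 × 46.01 = 684.666 g.

684.67 g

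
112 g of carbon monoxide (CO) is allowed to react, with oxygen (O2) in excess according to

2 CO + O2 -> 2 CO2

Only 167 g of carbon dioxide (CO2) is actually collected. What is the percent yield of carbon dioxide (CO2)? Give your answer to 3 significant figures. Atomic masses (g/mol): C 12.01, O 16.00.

M(CO) = 12.01 + 16.00 = 28.01 g/mol.
M(CO2) = 12.01 + 2(16.00) = 44.01 g/mol.
n(CO) = 112.0 g / 28.01 g/mol = 3.999 mol.
From the equation the CO:CO2 mole ratio is 2:2, so n(CO2) = 3.999 × 2/2 = 3.999 mol.
Mass of CO2 = 3.999 mol × 44.01 g/mol = 176.0 g.
This is the theoretical yield. Percent yield = 167 g / 176.0 g × 100% = 94.90%.

94.9 %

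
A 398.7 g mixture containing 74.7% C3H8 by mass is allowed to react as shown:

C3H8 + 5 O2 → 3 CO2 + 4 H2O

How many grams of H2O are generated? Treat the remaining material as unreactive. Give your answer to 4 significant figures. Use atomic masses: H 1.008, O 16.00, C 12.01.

486.7 g

Mass of pure C3H8 = 398.7 g × 0.747 = 297.83 g.
M(C3H8) = 3(12.01) + 8(1.008) = 44.094 g/mol.
M(H2O) = 2(1.008) + 16.00 = 18.016 g/mol.
n(C3H8) = 297.83 g / 44.094 g/mol = 6.7544 mol.
From the equation the C3H8:H2O mole ratio is 1:4, so n(H2O) = 6.7544 × 4/1 = 27.018 mol.
Mass of H2O = 27.018 mol × 18.016 g/mol = 486.75 g.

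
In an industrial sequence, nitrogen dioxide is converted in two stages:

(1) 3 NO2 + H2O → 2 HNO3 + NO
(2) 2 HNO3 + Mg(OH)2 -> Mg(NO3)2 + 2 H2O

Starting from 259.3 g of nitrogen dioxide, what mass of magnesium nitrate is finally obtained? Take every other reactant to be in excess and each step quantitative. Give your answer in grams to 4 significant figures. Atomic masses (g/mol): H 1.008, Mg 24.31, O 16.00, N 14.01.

278.6 g

M(NO2) = 14.01 + 2(16.00) = 46.01 g/mol.
M(Mg(NO3)2) = 24.31 + 2(14.01) + 6(16.00) = 148.33 g/mol.
n(NO2) = 259.30 / 46.01 = 5.6357 mol.
Step 1 gives a 3:2 ratio of NO2 to HNO3, so n(HNO3) = 3.7572 mol.
In step 2 the HNO3:Mg(NO3)2 ratio is 2:1, so n(Mg(NO3)2) = 1.8786 mol.
Mass of Mg(NO3)2 = 1.8786 × 148.33 = 278.65 g.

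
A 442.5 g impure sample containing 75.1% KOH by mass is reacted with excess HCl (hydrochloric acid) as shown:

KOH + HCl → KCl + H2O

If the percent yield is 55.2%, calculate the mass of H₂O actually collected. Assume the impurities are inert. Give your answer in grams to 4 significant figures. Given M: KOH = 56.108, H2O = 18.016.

Pure KOH available = 442.5 g × 0.751 = 332.32 g.
n(KOH) = 332.32 g / 56.108 g/mol = 5.9228 mol.
From the equation the KOH:H2O mole ratio is 1:1, so n(H2O) = 5.9228 × 1/1 = 5.9228 mol.
Mass of H2O = 5.9228 mol × 18.016 g/mol = 106.71 g.
Actual mass collected = 106.71 g × 0.552 = 58.901 g.

58.90 g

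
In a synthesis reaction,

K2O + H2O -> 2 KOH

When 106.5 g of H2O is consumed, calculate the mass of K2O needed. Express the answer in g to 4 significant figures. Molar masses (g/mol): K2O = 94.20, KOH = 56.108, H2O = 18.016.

n(H2O) = 106.50 g / 18.016 g/mol = 5.9114 mol.
From the equation the H2O:K2O mole ratio is 1:1, so n(K2O) = 5.9114 × 1/1 = 5.9114 mol.
Mass of K2O = 5.9114 mol × 94.20 g/mol = 556.86 g.

556.9 g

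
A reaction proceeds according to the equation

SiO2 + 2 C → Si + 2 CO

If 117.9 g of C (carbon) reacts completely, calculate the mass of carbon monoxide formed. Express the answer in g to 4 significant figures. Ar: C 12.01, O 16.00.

M(C) = 12.01 g/mol.
M(CO) = 12.01 + 16.00 = 28.01 g/mol.
n(C) = 117.90 g / 12.01 g/mol = 9.8168 mol.
From the equation the C:CO mole ratio is 2:2, so n(CO) = 9.8168 × 2/2 = 9.8168 mol.
Mass of CO = 9.8168 mol × 28.01 g/mol = 274.97 g.

275.0 g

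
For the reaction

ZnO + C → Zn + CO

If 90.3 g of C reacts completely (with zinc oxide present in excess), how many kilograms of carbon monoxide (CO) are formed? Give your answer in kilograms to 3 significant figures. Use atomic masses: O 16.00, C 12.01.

0.211 kg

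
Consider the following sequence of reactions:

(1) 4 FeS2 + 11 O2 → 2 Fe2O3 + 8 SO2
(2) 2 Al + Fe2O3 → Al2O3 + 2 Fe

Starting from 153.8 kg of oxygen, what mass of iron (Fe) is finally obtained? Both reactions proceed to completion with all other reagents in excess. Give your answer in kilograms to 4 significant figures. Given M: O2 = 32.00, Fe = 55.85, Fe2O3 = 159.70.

97.61 kg

153.8 kg = 153800 g.
n(O2) = 153800 / 32.00 = 4806.2 mol.
Step 1 gives a 11:2 ratio of O2 to Fe2O3, so n(Fe2O3) = 873.86 mol.
In step 2 the Fe2O3:Fe ratio is 1:2, so n(Fe) = 1747.7 mol.
Mass of Fe = 1747.7 × 55.85 = 97611 g = 97.61 kg.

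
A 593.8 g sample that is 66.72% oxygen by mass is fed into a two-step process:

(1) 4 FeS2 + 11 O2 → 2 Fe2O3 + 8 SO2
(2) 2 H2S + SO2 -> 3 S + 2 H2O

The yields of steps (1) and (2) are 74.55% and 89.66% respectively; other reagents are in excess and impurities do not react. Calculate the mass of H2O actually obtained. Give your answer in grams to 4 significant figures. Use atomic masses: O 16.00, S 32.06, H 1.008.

216.9 g

Pure O2 = 593.8 × 0.6672 = 396.18 g.
M(O2) = 2(16.00) = 32.00 g/mol.
M(H2O) = 2(1.008) + 16.00 = 18.016 g/mol.
n(O2) = 396.18 / 32.00 = 12.381 mol.
Step 1 (O2:SO2 = 11:8): theoretical n(SO2) = 9.0042 mol; at 74.55% yield, n(SO2) = 6.7126 mol.
Step 2 (SO2:H2O = 1:2): theoretical n(H2O) = 13.425 mol, so theoretical mass = 13.425 × 18.016 = 241.87 g.
At 89.66% yield, actual mass of H2O = 241.87 × 0.8966 = 216.86 g.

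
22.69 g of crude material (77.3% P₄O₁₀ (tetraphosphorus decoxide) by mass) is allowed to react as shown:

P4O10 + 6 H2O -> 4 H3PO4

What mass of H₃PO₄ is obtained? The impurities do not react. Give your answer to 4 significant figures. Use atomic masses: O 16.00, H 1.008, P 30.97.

24.22 g

Mass of pure P4O10 = 22.69 g × 0.773 = 17.539 g.
M(P4O10) = 4(30.97) + 10(16.00) = 283.88 g/mol.
M(H3PO4) = 3(1.008) + 30.97 + 4(16.00) = 97.994 g/mol.
n(P4O10) = 17.539 g / 283.88 g/mol = 0.061784 mol.
From the equation the P4O10:H3PO4 mole ratio is 1:4, so n(H3PO4) = 0.061784 × 4/1 = 0.24714 mol.
Mass of H3PO4 = 0.24714 mol × 97.994 g/mol = 24.218 g.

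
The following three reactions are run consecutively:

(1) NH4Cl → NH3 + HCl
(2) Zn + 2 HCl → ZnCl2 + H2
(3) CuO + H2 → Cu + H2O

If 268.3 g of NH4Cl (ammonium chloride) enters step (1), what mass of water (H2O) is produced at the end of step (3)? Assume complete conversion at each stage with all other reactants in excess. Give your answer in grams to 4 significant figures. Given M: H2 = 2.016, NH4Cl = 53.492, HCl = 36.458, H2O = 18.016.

45.18 g

n(NH4Cl) = 268.3 / 53.492 = 5.0157 mol.
Reaction (1): NH4Cl→HCl ratio 1:1 ⇒ n(HCl) = 5.0157 mol.
Reaction (2): HCl→H2 ratio 2:1 ⇒ n(H2) = 2.5079 mol.
Reaction (3): H2→H2O ratio 1:1 ⇒ n(H2O) = 2.5079 mol.
Mass of H2O = 2.5079 × 18.016 = 45.181 g.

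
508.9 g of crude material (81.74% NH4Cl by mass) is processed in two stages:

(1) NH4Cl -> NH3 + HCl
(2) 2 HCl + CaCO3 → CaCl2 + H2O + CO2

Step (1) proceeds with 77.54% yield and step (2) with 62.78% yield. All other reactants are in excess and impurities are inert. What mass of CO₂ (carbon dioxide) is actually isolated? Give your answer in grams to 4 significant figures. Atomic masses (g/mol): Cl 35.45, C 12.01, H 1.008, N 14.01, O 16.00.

83.30 g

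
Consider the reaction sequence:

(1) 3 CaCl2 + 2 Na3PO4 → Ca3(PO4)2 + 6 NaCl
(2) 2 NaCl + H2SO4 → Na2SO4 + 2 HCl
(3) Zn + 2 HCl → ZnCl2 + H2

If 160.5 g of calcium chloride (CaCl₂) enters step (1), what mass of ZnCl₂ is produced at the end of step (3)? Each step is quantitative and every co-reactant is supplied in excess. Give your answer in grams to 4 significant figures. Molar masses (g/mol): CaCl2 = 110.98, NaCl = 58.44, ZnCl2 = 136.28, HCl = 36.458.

197.1 g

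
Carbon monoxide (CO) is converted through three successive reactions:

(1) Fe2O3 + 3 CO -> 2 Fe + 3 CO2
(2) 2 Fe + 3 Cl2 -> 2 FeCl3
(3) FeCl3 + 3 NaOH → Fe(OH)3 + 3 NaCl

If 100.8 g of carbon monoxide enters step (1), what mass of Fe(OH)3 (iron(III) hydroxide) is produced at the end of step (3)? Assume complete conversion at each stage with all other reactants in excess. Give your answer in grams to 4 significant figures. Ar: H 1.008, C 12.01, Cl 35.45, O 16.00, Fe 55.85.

M(CO) = 12.01 + 16.00 = 28.01 g/mol.
M(Fe(OH)3) = 55.85 + 3(16.00) + 3(1.008) = 106.874 g/mol.
n(CO) = 100.8 / 28.01 = 3.5987 mol.
Reaction (1): CO→Fe ratio 3:2 ⇒ n(Fe) = 2.3991 mol.
Reaction (2): Fe→FeCl3 ratio 2:2 ⇒ n(FeCl3) = 2.3991 mol.
Reaction (3): FeCl3→Fe(OH)3 ratio 1:1 ⇒ n(Fe(OH)3) = 2.3991 mol.
Mass of Fe(OH)3 = 2.3991 × 106.874 = 256.41 g.

256.4 g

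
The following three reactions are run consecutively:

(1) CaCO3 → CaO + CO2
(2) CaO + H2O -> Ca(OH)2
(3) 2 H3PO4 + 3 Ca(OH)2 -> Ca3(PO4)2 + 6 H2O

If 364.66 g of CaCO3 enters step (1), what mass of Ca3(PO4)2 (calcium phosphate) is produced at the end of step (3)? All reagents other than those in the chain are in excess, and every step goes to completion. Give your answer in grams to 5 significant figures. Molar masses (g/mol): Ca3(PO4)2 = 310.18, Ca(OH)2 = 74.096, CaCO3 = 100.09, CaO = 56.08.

n(CaCO3) = 364.66 / 100.09 = 3.64332 mol.
Reaction (1): CaCO3→CaO ratio 1:1 ⇒ n(CaO) = 3.64332 mol.
Reaction (2): CaO→Ca(OH)2 ratio 1:1 ⇒ n(Ca(OH)2) = 3.64332 mol.
Reaction (3): Ca(OH)2→Ca3(PO4)2 ratio 3:1 ⇒ n(Ca3(PO4)2) = 1.21444 mol.
Mass of Ca3(PO4)2 = 1.21444 × 310.18 = 376.695 g.

376.70 g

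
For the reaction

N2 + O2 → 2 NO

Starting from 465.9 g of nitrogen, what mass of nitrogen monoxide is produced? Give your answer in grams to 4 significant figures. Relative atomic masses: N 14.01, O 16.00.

M(N2) = 2(14.01) = 28.02 g/mol.
M(NO) = 14.01 + 16.00 = 30.01 g/mol.
n(N2) = 465.90 g / 28.02 g/mol = 16.627 mol.
From the equation the N2:NO mole ratio is 1:2, so n(NO) = 16.627 × 2/1 = 33.255 mol.
Mass of NO = 33.255 mol × 30.01 g/mol = 997.98 g.

998.0 g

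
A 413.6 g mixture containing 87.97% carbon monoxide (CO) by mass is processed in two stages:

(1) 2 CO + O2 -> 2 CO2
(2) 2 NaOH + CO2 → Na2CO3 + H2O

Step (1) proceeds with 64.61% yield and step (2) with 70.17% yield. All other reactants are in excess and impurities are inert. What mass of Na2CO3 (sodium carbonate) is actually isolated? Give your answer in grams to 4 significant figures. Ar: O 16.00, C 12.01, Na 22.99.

Pure CO = 413.6 × 0.8797 = 363.84 g.
M(CO) = 12.01 + 16.00 = 28.01 g/mol.
M(Na2CO3) = 2(22.99) + 12.01 + 3(16.00) = 105.99 g/mol.
n(CO) = 363.84 / 28.01 = 12.990 mol.
Step 1 (CO:CO2 = 2:2): theoretical n(CO2) = 12.990 mol; at 64.61% yield, n(CO2) = 8.3927 mol.
Step 2 (CO2:Na2CO3 = 1:1): theoretical n(Na2CO3) = 8.3927 mol, so theoretical mass = 8.3927 × 105.99 = 889.54 g.
At 70.17% yield, actual mass of Na2CO3 = 889.54 × 0.7017 = 624.19 g.

624.2 g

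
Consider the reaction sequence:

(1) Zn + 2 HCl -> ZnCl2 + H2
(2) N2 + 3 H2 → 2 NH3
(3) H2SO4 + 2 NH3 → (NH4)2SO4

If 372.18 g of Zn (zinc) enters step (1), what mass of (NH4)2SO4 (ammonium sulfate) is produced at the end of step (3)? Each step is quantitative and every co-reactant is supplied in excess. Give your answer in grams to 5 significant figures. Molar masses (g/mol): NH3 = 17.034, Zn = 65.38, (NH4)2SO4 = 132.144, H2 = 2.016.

n(Zn) = 372.18 / 65.38 = 5.69257 mol.
Reaction (1): Zn→H2 ratio 1:1 ⇒ n(H2) = 5.69257 mol.
Reaction (2): H2→NH3 ratio 3:2 ⇒ n(NH3) = 3.79504 mol.
Reaction (3): NH3→(NH4)2SO4 ratio 2:1 ⇒ n((NH4)2SO4) = 1.89752 mol.
Mass of (NH4)2SO4 = 1.89752 × 132.144 = 250.746 g.

250.75 g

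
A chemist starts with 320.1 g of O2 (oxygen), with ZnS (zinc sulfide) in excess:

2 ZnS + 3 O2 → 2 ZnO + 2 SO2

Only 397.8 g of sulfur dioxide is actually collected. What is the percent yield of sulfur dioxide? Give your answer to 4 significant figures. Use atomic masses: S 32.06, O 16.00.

93.12 %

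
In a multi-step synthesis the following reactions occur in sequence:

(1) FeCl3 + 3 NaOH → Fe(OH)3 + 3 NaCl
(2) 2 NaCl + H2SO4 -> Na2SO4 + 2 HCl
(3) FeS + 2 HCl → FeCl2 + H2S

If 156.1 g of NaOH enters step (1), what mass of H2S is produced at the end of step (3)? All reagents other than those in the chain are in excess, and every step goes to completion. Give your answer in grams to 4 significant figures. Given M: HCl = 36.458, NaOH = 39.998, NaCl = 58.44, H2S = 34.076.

66.49 g

n(NaOH) = 156.1 / 39.998 = 3.9027 mol.
Reaction (1): NaOH→NaCl ratio 3:3 ⇒ n(NaCl) = 3.9027 mol.
Reaction (2): NaCl→HCl ratio 2:2 ⇒ n(HCl) = 3.9027 mol.
Reaction (3): HCl→H2S ratio 2:1 ⇒ n(H2S) = 1.9513 mol.
Mass of H2S = 1.9513 × 34.076 = 66.494 g.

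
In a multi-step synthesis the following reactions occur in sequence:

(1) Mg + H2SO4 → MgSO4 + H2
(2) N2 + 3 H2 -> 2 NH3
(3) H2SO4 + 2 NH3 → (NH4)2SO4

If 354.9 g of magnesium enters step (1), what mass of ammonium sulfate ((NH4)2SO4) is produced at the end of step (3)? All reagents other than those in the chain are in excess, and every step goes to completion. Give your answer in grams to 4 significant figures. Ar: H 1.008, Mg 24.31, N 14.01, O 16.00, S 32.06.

M(Mg) = 24.31 g/mol.
M((NH4)2SO4) = 2(14.01) + 8(1.008) + 32.06 + 4(16.00) = 132.144 g/mol.
n(Mg) = 354.9 / 24.31 = 14.599 mol.
Reaction (1): Mg→H2 ratio 1:1 ⇒ n(H2) = 14.599 mol.
Reaction (2): H2→NH3 ratio 3:2 ⇒ n(NH3) = 9.7326 mol.
Reaction (3): NH3→(NH4)2SO4 ratio 2:1 ⇒ n((NH4)2SO4) = 4.8663 mol.
Mass of (NH4)2SO4 = 4.8663 × 132.144 = 643.05 g.

643.1 g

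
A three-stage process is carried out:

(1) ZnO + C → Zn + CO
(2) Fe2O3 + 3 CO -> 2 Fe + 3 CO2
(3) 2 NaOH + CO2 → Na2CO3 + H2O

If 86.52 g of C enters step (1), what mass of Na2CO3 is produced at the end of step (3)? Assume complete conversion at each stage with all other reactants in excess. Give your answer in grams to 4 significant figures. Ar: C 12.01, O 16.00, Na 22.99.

763.6 g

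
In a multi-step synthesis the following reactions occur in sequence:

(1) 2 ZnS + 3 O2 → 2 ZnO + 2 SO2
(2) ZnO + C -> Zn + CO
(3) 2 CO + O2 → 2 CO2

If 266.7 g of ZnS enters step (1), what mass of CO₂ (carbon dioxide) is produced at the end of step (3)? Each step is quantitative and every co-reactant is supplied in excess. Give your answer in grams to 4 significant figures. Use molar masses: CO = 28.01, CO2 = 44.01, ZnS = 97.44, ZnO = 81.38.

120.5 g

n(ZnS) = 266.7 / 97.44 = 2.7371 mol.
Reaction (1): ZnS→ZnO ratio 2:2 ⇒ n(ZnO) = 2.7371 mol.
Reaction (2): ZnO→CO ratio 1:1 ⇒ n(CO) = 2.7371 mol.
Reaction (3): CO→CO2 ratio 2:2 ⇒ n(CO2) = 2.7371 mol.
Mass of CO2 = 2.7371 × 44.01 = 120.46 g.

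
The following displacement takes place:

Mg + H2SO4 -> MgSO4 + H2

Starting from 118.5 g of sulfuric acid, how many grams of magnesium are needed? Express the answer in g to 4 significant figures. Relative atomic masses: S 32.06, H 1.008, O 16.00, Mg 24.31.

M(H2SO4) = 2(1.008) + 32.06 + 4(16.00) = 98.076 g/mol.
M(Mg) = 24.31 g/mol.
n(H2SO4) = 118.50 g / 98.076 g/mol = 1.2082 mol.
From the equation the H2SO4:Mg mole ratio is 1:1, so n(Mg) = 1.2082 × 1/1 = 1.2082 mol.
Mass of Mg = 1.2082 mol × 24.31 g/mol = 29.372 g.

29.37 g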